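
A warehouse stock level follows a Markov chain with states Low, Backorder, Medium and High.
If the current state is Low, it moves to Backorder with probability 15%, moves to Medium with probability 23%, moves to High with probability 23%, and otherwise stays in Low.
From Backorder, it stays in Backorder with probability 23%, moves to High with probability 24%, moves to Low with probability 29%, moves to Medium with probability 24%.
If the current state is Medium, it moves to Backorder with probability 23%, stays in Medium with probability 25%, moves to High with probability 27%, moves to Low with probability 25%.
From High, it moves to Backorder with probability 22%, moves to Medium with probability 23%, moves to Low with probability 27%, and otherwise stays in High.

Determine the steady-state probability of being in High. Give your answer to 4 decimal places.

0.2542

Let the stationary distribution be π with π = πP and π_1 + π_2 + π_3 + π_4 = 1.
π_1 = 0.39·π_1 + 0.29·π_2 + 0.25·π_3 + 0.27·π_4
π_2 = 0.15·π_1 + 0.23·π_2 + 0.23·π_3 + 0.22·π_4
π_3 = 0.23·π_1 + 0.24·π_2 + 0.25·π_3 + 0.23·π_4
Solving with the normalization constraint gives π = (0.3061, 0.2030, 0.2368, 0.2542).
So the stationary probability of High is 0.2542.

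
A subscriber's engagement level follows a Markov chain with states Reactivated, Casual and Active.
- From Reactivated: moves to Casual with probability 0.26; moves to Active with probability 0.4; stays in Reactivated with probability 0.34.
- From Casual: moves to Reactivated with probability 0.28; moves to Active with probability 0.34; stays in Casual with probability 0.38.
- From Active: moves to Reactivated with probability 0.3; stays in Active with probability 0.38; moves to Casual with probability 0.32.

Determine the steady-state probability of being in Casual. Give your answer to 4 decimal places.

0.3209

Let the stationary distribution be π with π = πP and π_1 + π_2 + π_3 = 1.
π_1 = 0.34·π_1 + 0.28·π_2 + 0.3·π_3
π_2 = 0.26·π_1 + 0.38·π_2 + 0.32·π_3
Solving with the normalization constraint gives π = (0.3058, 0.3209, 0.3733).
So the stationary probability of Casual is 0.3209.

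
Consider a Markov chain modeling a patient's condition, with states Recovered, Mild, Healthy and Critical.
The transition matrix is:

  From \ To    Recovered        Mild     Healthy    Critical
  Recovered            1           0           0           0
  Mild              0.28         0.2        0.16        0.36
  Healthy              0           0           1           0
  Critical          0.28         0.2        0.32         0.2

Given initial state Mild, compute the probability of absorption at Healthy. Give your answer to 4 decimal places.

Let h(s) be the probability of absorption at Healthy starting from transient state s. Then h(Healthy) = 1 and h(Recovered) = 0. By first-step analysis:
h(Mild) = 0.28·0 + 0.2·h(Mild) + 0.16·1 + 0.36·h(Critical)
h(Critical) = 0.28·0 + 0.2·h(Mild) + 0.32·1 + 0.2·h(Critical)
Solving: h(Mild) = 0.4282, h(Critical) = 0.5070.
Starting from Mild, the probability is 0.4282.

0.4282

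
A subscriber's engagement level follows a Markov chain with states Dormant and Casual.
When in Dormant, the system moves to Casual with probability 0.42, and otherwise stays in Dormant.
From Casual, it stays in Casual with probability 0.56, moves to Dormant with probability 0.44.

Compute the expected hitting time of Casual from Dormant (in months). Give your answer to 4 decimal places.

2.3810

Let t(s) be the expected number of months to first reach Casual from state s, with t(Casual) = 0. Conditioning on the first month:
t(Dormant) = 1 + 0.58·t(Dormant)
Solving: t(Dormant) = 2.3810.
Expected months from Dormant to Casual: 2.3810.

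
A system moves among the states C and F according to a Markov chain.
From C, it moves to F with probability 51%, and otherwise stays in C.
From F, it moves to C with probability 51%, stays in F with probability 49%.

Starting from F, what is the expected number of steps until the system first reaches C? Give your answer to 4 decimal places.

Let t(s) be the expected number of steps to first reach C from state s, with t(C) = 0. Conditioning on the first step:
t(F) = 1 + 0.49·t(F)
Solving: t(F) = 1.9608.
Expected steps from F to C: 1.9608.

1.9608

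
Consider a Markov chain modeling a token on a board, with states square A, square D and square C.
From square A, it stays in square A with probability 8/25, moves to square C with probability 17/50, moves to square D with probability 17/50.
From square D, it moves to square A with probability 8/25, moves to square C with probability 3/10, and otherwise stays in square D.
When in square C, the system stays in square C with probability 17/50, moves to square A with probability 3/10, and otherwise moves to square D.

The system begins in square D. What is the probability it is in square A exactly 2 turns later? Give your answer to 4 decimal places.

Sum over the intermediate state after 1 turn:
P = P(square D→square A)·P(square A→square A) + P(square D→square D)·P(square D→square A) + P(square D→square C)·P(square C→square A)
  = 0.32×0.32 + 0.38×0.32 + 0.3×0.3
  = 0.1024 + 0.1216 + 0.0900 = 0.3140

0.3140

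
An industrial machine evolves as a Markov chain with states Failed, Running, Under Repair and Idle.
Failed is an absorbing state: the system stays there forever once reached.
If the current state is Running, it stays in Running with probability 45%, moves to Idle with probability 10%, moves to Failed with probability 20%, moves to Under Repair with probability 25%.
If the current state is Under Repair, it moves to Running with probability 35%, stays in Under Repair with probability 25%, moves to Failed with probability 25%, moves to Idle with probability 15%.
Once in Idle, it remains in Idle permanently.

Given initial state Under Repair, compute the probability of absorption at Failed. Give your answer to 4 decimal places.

0.6385

Let h(s) be the probability of absorption at Failed starting from transient state s. Then h(Failed) = 1 and h(Idle) = 0. By first-step analysis:
h(Running) = 0.2·1 + 0.45·h(Running) + 0.25·h(Under Repair) + 0.1·0
h(Under Repair) = 0.25·1 + 0.35·h(Running) + 0.25·h(Under Repair) + 0.15·0
Solving: h(Running) = 0.6538, h(Under Repair) = 0.6385.
Starting from Under Repair, the probability is 0.6385.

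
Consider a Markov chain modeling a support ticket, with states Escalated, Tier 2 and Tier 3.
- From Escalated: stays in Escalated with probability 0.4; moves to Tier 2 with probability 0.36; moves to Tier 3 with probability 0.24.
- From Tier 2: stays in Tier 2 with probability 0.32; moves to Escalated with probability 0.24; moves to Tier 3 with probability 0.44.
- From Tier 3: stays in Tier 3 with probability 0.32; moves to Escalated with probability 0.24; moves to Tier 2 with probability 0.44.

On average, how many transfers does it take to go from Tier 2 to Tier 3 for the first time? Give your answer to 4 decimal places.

2.6119

Let t(s) be the expected number of transfers to first reach Tier 3 from state s, with t(Tier 3) = 0. Conditioning on the first transfer:
t(Escalated) = 1 + 0.4·t(Escalated) + 0.36·t(Tier 2)
t(Tier 2) = 1 + 0.24·t(Escalated) + 0.32·t(Tier 2)
Solving: t(Escalated) = 3.2338, t(Tier 2) = 2.6119.
Expected transfers from Tier 2 to Tier 3: 2.6119.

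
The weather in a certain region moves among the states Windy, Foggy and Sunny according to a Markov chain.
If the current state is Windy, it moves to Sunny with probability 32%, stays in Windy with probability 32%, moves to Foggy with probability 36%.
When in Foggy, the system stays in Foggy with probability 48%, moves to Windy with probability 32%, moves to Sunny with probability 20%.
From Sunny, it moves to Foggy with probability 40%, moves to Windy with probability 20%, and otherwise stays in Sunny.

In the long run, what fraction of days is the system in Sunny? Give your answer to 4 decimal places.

Let the stationary distribution be π with π = πP and π_1 + π_2 + π_3 = 1.
π_1 = 0.32·π_1 + 0.32·π_2 + 0.2·π_3
π_2 = 0.36·π_1 + 0.48·π_2 + 0.4·π_3
Solving with the normalization constraint gives π = (0.2849, 0.4224, 0.2927).
So the stationary probability of Sunny is 0.2927.

0.2927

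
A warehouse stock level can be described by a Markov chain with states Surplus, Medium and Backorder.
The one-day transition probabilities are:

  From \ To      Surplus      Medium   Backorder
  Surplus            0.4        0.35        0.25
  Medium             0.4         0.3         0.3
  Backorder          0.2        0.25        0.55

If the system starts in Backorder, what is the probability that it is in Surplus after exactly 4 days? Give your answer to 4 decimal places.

Propagate the distribution vector 4 days from Backorder.
After 0 days: (0.0000, 0.0000, 1.0000)
After 1 day: (0.2000, 0.2500, 0.5500)
After 2 days: (0.2900, 0.2825, 0.4275)
After 3 days: (0.3145, 0.2931, 0.3924)
After 4 days: (0.3215, 0.2961, 0.3824)
P(in Surplus after 4 days) = 0.3215

0.3215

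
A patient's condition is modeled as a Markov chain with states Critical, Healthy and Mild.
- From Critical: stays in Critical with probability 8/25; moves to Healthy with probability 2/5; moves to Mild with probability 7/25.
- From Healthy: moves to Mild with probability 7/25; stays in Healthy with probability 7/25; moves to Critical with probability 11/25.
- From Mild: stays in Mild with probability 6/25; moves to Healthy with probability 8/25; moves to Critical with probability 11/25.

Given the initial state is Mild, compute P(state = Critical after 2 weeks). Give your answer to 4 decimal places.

Sum over the intermediate state after 1 week:
P = P(Mild→Critical)·P(Critical→Critical) + P(Mild→Healthy)·P(Healthy→Critical) + P(Mild→Mild)·P(Mild→Critical)
  = 0.44×0.32 + 0.32×0.44 + 0.24×0.44
  = 0.1408 + 0.1408 + 0.1056 = 0.3872

0.3872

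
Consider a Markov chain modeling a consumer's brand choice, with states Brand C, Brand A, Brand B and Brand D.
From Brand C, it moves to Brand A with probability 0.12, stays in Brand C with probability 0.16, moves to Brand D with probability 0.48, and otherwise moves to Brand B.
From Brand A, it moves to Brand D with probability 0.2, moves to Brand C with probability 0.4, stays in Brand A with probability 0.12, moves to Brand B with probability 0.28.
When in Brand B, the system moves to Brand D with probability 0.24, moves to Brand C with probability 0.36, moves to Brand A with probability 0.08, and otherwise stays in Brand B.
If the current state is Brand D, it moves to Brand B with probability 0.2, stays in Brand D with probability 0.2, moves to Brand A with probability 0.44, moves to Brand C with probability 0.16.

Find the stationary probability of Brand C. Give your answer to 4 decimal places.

0.2595

Let the stationary distribution be π with π = πP and π_1 + π_2 + π_3 + π_4 = 1.
π_1 = 0.16·π_1 + 0.4·π_2 + 0.36·π_3 + 0.16·π_4
π_2 = 0.12·π_1 + 0.12·π_2 + 0.08·π_3 + 0.44·π_4
π_3 = 0.24·π_1 + 0.28·π_2 + 0.32·π_3 + 0.2·π_4
Solving with the normalization constraint gives π = (0.2595, 0.2003, 0.2573, 0.2830).
So the stationary probability of Brand C is 0.2595.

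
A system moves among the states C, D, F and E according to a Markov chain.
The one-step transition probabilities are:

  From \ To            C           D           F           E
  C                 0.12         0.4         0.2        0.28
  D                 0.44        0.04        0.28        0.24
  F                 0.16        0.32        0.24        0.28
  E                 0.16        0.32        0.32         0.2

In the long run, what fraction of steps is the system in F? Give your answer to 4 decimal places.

Let the stationary distribution be π with π = πP and π_1 + π_2 + π_3 + π_4 = 1.
π_1 = 0.12·π_1 + 0.44·π_2 + 0.16·π_3 + 0.16·π_4
π_2 = 0.4·π_1 + 0.04·π_2 + 0.32·π_3 + 0.32·π_4
π_3 = 0.2·π_1 + 0.28·π_2 + 0.24·π_3 + 0.32·π_4
Solving with the normalization constraint gives π = (0.2249, 0.2641, 0.2615, 0.2495).
So the stationary probability of F is 0.2615.

0.2615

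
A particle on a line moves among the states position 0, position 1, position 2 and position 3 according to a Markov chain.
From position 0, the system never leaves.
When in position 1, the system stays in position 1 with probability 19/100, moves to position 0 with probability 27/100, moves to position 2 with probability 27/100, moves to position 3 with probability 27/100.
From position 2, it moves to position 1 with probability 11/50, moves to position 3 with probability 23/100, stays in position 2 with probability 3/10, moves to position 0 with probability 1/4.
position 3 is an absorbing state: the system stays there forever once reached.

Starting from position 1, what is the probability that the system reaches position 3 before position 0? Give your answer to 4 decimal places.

Let h(s) be the probability of absorption at position 3 starting from transient state s. Then h(position 3) = 1 and h(position 0) = 0. By first-step analysis:
h(position 1) = 0.27·0 + 0.19·h(position 1) + 0.27·h(position 2) + 0.27·1
h(position 2) = 0.25·0 + 0.22·h(position 1) + 0.3·h(position 2) + 0.23·1
Solving: h(position 1) = 0.4947, h(position 2) = 0.4840.
Starting from position 1, the probability is 0.4947.

0.4947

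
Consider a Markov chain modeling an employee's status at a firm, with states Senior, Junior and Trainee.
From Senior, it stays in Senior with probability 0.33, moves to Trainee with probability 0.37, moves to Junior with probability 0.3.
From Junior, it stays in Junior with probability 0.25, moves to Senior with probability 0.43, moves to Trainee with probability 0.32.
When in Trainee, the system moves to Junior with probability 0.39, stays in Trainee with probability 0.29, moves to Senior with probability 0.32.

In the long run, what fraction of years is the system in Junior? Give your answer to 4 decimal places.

0.3138

Let the stationary distribution be π with π = πP and π_1 + π_2 + π_3 = 1.
π_1 = 0.33·π_1 + 0.43·π_2 + 0.32·π_3
π_2 = 0.3·π_1 + 0.25·π_2 + 0.39·π_3
Solving with the normalization constraint gives π = (0.3581, 0.3138, 0.3281).
So the stationary probability of Junior is 0.3138.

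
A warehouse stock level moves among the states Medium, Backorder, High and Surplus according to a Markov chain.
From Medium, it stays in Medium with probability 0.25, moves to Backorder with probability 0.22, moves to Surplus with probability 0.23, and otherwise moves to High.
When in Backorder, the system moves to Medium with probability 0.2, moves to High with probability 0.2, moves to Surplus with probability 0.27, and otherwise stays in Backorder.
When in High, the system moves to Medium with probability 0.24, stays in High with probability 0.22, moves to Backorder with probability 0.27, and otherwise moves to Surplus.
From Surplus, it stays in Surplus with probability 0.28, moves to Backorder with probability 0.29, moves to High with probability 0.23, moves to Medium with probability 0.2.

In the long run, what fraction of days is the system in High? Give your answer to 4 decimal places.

0.2346

Let the stationary distribution be π with π = πP and π_1 + π_2 + π_3 + π_4 = 1.
π_1 = 0.25·π_1 + 0.2·π_2 + 0.24·π_3 + 0.2·π_4
π_2 = 0.22·π_1 + 0.33·π_2 + 0.27·π_3 + 0.29·π_4
π_3 = 0.3·π_1 + 0.2·π_2 + 0.22·π_3 + 0.23·π_4
Solving with the normalization constraint gives π = (0.2204, 0.2811, 0.2346, 0.2638).
So the stationary probability of High is 0.2346.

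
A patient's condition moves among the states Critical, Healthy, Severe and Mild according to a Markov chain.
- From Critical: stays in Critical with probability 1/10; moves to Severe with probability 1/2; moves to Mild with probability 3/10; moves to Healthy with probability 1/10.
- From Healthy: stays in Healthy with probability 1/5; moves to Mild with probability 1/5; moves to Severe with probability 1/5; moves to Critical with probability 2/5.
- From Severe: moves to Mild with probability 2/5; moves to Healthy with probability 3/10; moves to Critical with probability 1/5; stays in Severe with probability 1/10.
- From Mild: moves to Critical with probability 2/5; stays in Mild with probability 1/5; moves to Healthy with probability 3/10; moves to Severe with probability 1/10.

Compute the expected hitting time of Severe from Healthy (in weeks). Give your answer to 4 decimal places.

3.7143

Let t(s) be the expected number of weeks to first reach Severe from state s, with t(Severe) = 0. Conditioning on the first week:
t(Critical) = 1 + 0.1·t(Critical) + 0.1·t(Healthy) + 0.3·t(Mild)
t(Healthy) = 1 + 0.4·t(Critical) + 0.2·t(Healthy) + 0.2·t(Mild)
t(Mild) = 1 + 0.4·t(Critical) + 0.3·t(Healthy) + 0.2·t(Mild)
Solving: t(Critical) = 2.8857, t(Healthy) = 3.7143, t(Mild) = 4.0857.
Expected weeks from Healthy to Severe: 3.7143.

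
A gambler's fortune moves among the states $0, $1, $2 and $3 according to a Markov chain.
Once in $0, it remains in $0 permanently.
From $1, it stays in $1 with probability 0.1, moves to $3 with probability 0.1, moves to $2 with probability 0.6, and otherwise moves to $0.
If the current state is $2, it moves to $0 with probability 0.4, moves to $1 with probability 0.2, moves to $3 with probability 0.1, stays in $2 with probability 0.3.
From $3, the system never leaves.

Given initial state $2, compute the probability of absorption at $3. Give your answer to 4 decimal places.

Let h(s) be the probability of absorption at $3 starting from transient state s. Then h($3) = 1 and h($0) = 0. By first-step analysis:
h($1) = 0.2·0 + 0.1·h($1) + 0.6·h($2) + 0.1·1
h($2) = 0.4·0 + 0.2·h($1) + 0.3·h($2) + 0.1·1
Solving: h($1) = 0.2549, h($2) = 0.2157.
Starting from $2, the probability is 0.2157.

0.2157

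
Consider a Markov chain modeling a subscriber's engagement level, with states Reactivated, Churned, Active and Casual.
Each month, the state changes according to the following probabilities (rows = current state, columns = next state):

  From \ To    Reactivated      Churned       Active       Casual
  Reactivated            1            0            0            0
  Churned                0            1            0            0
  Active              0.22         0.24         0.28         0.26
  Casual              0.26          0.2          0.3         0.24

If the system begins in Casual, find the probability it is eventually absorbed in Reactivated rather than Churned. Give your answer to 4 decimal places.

0.5396

Let h(s) be the probability of absorption at Reactivated starting from transient state s. Then h(Reactivated) = 1 and h(Churned) = 0. By first-step analysis:
h(Active) = 0.22·1 + 0.24·0 + 0.28·h(Active) + 0.26·h(Casual)
h(Casual) = 0.26·1 + 0.2·0 + 0.3·h(Active) + 0.24·h(Casual)
Solving: h(Active) = 0.5004, h(Casual) = 0.5396.
Starting from Casual, the probability is 0.5396.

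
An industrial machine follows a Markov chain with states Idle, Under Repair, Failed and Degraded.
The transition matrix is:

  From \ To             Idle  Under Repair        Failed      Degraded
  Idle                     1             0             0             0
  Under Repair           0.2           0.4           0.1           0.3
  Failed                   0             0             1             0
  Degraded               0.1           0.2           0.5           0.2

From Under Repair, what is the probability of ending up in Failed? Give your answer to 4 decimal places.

0.5476

Let h(s) be the probability of absorption at Failed starting from transient state s. Then h(Failed) = 1 and h(Idle) = 0. By first-step analysis:
h(Under Repair) = 0.2·0 + 0.4·h(Under Repair) + 0.1·1 + 0.3·h(Degraded)
h(Degraded) = 0.1·0 + 0.2·h(Under Repair) + 0.5·1 + 0.2·h(Degraded)
Solving: h(Under Repair) = 0.5476, h(Degraded) = 0.7619.
Starting from Under Repair, the probability is 0.5476.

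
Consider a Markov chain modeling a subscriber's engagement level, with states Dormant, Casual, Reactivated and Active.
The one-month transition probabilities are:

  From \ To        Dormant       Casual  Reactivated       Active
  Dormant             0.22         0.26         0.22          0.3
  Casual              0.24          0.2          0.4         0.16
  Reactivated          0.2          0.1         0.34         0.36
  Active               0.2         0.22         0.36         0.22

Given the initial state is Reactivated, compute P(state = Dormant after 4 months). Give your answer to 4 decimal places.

0.2116

Propagate the distribution vector 4 months from Reactivated.
After 0 months: (0.0000, 0.0000, 1.0000, 0.0000)
After 1 month: (0.2000, 0.1000, 0.3400, 0.3600)
After 2 months: (0.2080, 0.1852, 0.3292, 0.2776)
After 3 months: (0.2116, 0.1851, 0.3317, 0.2716)
After 4 months: (0.2116, 0.1850, 0.3312, 0.2723)
P(in Dormant after 4 months) = 0.2116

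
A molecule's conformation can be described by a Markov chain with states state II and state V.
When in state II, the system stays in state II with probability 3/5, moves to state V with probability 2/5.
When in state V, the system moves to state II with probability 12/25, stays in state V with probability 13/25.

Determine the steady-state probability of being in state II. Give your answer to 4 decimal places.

0.5455

Let the stationary distribution be π with π = πP and π_1 + π_2 = 1.
π_1 = 0.6·π_1 + 0.48·π_2
Solving with the normalization constraint gives π = (0.5455, 0.4545).
So the stationary probability of state II is 0.5455.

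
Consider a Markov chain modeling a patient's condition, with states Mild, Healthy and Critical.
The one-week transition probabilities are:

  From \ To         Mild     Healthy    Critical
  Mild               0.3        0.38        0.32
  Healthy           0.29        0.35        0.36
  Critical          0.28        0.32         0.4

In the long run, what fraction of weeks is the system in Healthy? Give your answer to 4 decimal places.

Let the stationary distribution be π with π = πP and π_1 + π_2 + π_3 = 1.
π_1 = 0.3·π_1 + 0.29·π_2 + 0.28·π_3
π_2 = 0.38·π_1 + 0.35·π_2 + 0.32·π_3
Solving with the normalization constraint gives π = (0.2893, 0.3478, 0.3629).
So the stationary probability of Healthy is 0.3478.

0.3478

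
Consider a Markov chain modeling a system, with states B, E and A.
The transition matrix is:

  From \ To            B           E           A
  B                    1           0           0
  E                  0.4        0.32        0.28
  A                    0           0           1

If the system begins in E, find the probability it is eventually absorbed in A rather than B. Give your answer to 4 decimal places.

Let h(s) be the probability of absorption at A starting from transient state s. Then h(A) = 1 and h(B) = 0. By first-step analysis:
h(E) = 0.4·0 + 0.32·h(E) + 0.28·1
Solving: h(E) = 0.4118.
Starting from E, the probability is 0.4118.

0.4118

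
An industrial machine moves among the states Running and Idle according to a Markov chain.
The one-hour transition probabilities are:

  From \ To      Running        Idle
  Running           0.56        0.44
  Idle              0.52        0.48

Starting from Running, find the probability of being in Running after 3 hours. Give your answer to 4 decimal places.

Propagate the distribution vector 3 hours from Running.
After 0 hours: (1.0000, 0.0000)
After 1 hour: (0.5600, 0.4400)
After 2 hours: (0.5424, 0.4576)
After 3 hours: (0.5417, 0.4583)
P(in Running after 3 hours) = 0.5417

0.5417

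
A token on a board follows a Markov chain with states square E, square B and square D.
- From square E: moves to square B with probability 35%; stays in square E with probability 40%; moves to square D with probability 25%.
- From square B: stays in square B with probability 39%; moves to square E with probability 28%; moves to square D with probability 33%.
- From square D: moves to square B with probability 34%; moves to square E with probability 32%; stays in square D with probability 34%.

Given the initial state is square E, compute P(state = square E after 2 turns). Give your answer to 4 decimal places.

0.3380

Sum over the intermediate state after 1 turn:
P = P(square E→square E)·P(square E→square E) + P(square E→square B)·P(square B→square E) + P(square E→square D)·P(square D→square E)
  = 0.4×0.4 + 0.35×0.28 + 0.25×0.32
  = 0.1600 + 0.0980 + 0.0800 = 0.3380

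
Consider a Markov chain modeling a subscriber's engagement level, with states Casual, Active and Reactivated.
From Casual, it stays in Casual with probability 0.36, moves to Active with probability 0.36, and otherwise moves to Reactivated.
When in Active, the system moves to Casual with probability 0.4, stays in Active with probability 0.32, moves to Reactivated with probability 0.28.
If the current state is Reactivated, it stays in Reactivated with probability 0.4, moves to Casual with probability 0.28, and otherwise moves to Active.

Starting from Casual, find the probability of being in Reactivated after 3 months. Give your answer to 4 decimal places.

Propagate the distribution vector 3 months from Casual.
After 0 months: (1.0000, 0.0000, 0.0000)
After 1 month: (0.3600, 0.3600, 0.2800)
After 2 months: (0.3520, 0.3344, 0.3136)
After 3 months: (0.3483, 0.3341, 0.3176)
P(in Reactivated after 3 months) = 0.3176

0.3176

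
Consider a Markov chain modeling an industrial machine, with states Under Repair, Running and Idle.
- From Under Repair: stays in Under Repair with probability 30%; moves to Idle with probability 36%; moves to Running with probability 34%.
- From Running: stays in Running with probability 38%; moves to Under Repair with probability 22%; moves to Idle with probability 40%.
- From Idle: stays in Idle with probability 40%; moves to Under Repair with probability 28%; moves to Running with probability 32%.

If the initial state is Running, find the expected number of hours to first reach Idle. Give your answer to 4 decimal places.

Let t(s) be the expected number of hours to first reach Idle from state s, with t(Idle) = 0. Conditioning on the first hour:
t(Under Repair) = 1 + 0.3·t(Under Repair) + 0.34·t(Running)
t(Running) = 1 + 0.22·t(Under Repair) + 0.38·t(Running)
Solving: t(Under Repair) = 2.6726, t(Running) = 2.5612.
Expected hours from Running to Idle: 2.5612.

2.5612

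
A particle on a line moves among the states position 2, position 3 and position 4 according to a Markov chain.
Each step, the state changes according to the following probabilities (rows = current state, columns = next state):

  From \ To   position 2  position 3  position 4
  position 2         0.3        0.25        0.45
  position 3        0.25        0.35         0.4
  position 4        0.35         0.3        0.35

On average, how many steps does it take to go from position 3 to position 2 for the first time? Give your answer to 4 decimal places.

Let t(s) be the expected number of steps to first reach position 2 from state s, with t(position 2) = 0. Conditioning on the first step:
t(position 3) = 1 + 0.35·t(position 3) + 0.4·t(position 4)
t(position 4) = 1 + 0.3·t(position 3) + 0.35·t(position 4)
Solving: t(position 3) = 3.4711, t(position 4) = 3.1405.
Expected steps from position 3 to position 2: 3.4711.

3.4711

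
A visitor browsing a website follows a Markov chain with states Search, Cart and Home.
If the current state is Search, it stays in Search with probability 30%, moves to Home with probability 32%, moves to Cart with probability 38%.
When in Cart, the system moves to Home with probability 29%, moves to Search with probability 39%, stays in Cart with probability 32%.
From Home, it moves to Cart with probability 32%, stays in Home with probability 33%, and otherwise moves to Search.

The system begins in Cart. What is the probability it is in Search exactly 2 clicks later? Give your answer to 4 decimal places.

Sum over the intermediate state after 1 click:
P = P(Cart→Search)·P(Search→Search) + P(Cart→Cart)·P(Cart→Search) + P(Cart→Home)·P(Home→Search)
  = 0.39×0.3 + 0.32×0.39 + 0.29×0.35
  = 0.1170 + 0.1248 + 0.1015 = 0.3433

0.3433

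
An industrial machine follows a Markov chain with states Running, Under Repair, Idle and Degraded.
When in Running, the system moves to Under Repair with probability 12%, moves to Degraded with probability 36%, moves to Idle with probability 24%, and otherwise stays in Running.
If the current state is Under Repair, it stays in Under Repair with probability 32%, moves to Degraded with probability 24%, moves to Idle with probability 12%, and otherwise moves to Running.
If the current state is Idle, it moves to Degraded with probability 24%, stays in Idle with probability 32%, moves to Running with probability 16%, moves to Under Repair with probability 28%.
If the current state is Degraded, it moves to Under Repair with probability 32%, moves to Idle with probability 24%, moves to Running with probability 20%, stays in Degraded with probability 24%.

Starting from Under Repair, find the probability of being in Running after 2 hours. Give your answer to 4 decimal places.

Propagate the distribution vector 2 hours from Under Repair.
After 0 hours: (0.0000, 1.0000, 0.0000, 0.0000)
After 1 hour: (0.3200, 0.3200, 0.1200, 0.2400)
After 2 hours: (0.2592, 0.2512, 0.2112, 0.2784)
P(in Running after 2 hours) = 0.2592

0.2592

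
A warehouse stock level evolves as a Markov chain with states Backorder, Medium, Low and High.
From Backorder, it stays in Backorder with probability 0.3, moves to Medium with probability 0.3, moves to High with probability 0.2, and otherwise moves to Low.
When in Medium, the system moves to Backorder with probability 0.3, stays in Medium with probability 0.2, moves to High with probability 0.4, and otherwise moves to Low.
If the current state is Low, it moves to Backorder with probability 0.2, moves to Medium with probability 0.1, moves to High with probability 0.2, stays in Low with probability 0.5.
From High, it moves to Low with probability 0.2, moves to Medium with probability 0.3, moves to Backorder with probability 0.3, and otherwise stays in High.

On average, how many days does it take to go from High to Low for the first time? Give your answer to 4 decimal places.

Let t(s) be the expected number of days to first reach Low from state s, with t(Low) = 0. Conditioning on the first day:
t(Backorder) = 1 + 0.3·t(Backorder) + 0.3·t(Medium) + 0.2·t(High)
t(Medium) = 1 + 0.3·t(Backorder) + 0.2·t(Medium) + 0.4·t(High)
t(High) = 1 + 0.3·t(Backorder) + 0.3·t(Medium) + 0.2·t(High)
Solving: t(Backorder) = 5.7895, t(Medium) = 6.3158, t(High) = 5.7895.
Expected days from High to Low: 5.7895.

5.7895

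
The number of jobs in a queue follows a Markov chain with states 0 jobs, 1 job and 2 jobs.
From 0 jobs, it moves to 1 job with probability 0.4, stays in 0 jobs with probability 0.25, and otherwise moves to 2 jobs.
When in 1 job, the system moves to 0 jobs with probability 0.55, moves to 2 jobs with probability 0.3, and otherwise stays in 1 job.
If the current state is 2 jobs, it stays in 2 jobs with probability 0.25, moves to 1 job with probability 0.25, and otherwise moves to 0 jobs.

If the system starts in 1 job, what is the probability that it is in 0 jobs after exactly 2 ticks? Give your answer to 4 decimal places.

0.3700

Sum over the intermediate state after 1 tick:
P = P(1 job→0 jobs)·P(0 jobs→0 jobs) + P(1 job→1 job)·P(1 job→0 jobs) + P(1 job→2 jobs)·P(2 jobs→0 jobs)
  = 0.55×0.25 + 0.15×0.55 + 0.3×0.5
  = 0.1375 + 0.0825 + 0.1500 = 0.3700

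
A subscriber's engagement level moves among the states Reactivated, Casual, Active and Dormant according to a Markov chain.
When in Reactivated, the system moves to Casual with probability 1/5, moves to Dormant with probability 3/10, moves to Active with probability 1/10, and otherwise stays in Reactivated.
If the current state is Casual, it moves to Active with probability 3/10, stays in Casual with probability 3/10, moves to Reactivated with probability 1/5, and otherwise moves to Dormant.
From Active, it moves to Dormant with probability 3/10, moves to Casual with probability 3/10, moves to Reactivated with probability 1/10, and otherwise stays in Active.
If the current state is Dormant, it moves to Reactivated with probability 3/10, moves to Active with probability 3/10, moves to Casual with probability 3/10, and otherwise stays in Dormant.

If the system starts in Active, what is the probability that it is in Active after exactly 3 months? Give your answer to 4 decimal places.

Propagate the distribution vector 3 months from Active.
After 0 months: (0.0000, 0.0000, 1.0000, 0.0000)
After 1 month: (0.1000, 0.3000, 0.3000, 0.3000)
After 2 months: (0.2200, 0.2900, 0.2800, 0.2100)
After 3 months: (0.2370, 0.2780, 0.2560, 0.2290)
P(in Active after 3 months) = 0.2560

0.2560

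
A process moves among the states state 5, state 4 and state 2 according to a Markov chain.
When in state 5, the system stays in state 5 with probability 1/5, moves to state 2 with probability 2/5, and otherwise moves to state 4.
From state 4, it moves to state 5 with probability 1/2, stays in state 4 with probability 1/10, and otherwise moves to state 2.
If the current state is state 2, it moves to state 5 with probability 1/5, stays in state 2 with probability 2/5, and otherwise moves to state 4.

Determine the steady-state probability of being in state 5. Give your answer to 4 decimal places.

Let the stationary distribution be π with π = πP and π_1 + π_2 + π_3 = 1.
π_1 = 0.2·π_1 + 0.5·π_2 + 0.2·π_3
π_2 = 0.4·π_1 + 0.1·π_2 + 0.4·π_3
Solving with the normalization constraint gives π = (0.2923, 0.3077, 0.4000).
So the stationary probability of state 5 is 0.2923.

0.2923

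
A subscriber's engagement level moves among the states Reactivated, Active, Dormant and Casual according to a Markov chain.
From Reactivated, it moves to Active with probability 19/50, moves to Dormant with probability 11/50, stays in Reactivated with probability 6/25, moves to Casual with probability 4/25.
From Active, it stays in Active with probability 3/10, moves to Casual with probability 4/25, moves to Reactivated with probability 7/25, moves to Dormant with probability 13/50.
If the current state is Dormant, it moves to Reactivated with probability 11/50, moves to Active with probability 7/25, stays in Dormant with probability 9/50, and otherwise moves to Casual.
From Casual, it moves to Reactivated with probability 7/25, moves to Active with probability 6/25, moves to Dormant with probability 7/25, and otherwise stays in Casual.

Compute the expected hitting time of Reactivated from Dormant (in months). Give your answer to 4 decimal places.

Let t(s) be the expected number of months to first reach Reactivated from state s, with t(Reactivated) = 0. Conditioning on the first month:
t(Active) = 1 + 0.3·t(Active) + 0.26·t(Dormant) + 0.16·t(Casual)
t(Dormant) = 1 + 0.28·t(Active) + 0.18·t(Dormant) + 0.32·t(Casual)
t(Casual) = 1 + 0.24·t(Active) + 0.28·t(Dormant) + 0.2·t(Casual)
Solving: t(Active) = 3.7690, t(Dormant) = 3.9790, t(Casual) = 3.7733.
Expected months from Dormant to Reactivated: 3.9790.

3.9790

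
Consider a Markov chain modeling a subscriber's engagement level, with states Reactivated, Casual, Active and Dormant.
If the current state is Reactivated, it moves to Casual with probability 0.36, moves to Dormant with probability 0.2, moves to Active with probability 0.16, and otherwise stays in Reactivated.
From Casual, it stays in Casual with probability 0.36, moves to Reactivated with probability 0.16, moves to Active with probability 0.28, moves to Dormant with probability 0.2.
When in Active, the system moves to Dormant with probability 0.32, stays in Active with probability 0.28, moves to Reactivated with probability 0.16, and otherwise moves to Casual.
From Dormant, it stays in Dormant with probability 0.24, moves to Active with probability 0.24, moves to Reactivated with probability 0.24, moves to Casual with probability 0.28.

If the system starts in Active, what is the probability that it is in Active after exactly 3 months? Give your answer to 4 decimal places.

0.2456

Propagate the distribution vector 3 months from Active.
After 0 months: (0.0000, 0.0000, 1.0000, 0.0000)
After 1 month: (0.1600, 0.2400, 0.2800, 0.3200)
After 2 months: (0.2048, 0.3008, 0.2480, 0.2464)
After 3 months: (0.2043, 0.3105, 0.2456, 0.2396)
P(in Active after 3 months) = 0.2456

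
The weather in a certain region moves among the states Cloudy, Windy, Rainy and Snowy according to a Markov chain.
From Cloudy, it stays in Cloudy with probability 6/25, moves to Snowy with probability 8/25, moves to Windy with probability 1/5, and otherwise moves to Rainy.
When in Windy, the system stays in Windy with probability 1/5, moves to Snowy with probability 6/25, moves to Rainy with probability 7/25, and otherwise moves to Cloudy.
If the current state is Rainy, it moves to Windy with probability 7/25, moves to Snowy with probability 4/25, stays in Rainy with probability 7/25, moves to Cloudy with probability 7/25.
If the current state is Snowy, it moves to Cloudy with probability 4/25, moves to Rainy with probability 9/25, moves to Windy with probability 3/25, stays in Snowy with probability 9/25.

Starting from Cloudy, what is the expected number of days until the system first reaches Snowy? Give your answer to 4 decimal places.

Let t(s) be the expected number of days to first reach Snowy from state s, with t(Snowy) = 0. Conditioning on the first day:
t(Cloudy) = 1 + 0.24·t(Cloudy) + 0.2·t(Windy) + 0.24·t(Rainy)
t(Windy) = 1 + 0.28·t(Cloudy) + 0.2·t(Windy) + 0.28·t(Rainy)
t(Rainy) = 1 + 0.28·t(Cloudy) + 0.28·t(Windy) + 0.28·t(Rainy)
Solving: t(Cloudy) = 3.8333, t(Windy) = 4.1667, t(Rainy) = 4.5000.
Expected days from Cloudy to Snowy: 3.8333.

3.8333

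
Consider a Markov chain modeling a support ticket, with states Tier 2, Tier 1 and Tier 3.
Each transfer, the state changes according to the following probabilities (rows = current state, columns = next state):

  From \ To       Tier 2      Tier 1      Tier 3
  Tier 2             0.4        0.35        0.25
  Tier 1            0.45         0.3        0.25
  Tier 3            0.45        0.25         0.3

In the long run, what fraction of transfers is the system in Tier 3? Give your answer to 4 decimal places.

0.2632

Let the stationary distribution be π with π = πP and π_1 + π_2 + π_3 = 1.
π_1 = 0.4·π_1 + 0.45·π_2 + 0.45·π_3
π_2 = 0.35·π_1 + 0.3·π_2 + 0.25·π_3
Solving with the normalization constraint gives π = (0.4286, 0.3083, 0.2632).
So the stationary probability of Tier 3 is 0.2632.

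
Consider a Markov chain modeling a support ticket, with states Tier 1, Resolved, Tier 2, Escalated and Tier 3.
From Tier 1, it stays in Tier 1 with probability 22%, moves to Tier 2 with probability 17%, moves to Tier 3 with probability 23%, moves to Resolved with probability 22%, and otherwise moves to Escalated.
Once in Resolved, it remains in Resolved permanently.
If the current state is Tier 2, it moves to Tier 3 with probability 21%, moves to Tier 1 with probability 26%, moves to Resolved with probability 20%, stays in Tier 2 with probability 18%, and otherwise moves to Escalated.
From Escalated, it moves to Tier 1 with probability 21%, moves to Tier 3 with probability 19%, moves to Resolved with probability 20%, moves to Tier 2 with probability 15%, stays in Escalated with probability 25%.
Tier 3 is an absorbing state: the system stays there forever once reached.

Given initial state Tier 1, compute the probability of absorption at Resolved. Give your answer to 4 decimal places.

Let h(s) be the probability of absorption at Resolved starting from transient state s. Then h(Resolved) = 1 and h(Tier 3) = 0. By first-step analysis:
h(Tier 1) = 0.22·h(Tier 1) + 0.22·1 + 0.17·h(Tier 2) + 0.16·h(Escalated) + 0.23·0
h(Tier 2) = 0.26·h(Tier 1) + 0.2·1 + 0.18·h(Tier 2) + 0.15·h(Escalated) + 0.21·0
h(Escalated) = 0.21·h(Tier 1) + 0.2·1 + 0.15·h(Tier 2) + 0.25·h(Escalated) + 0.19·0
Solving: h(Tier 1) = 0.4925, h(Tier 2) = 0.4921, h(Escalated) = 0.5030.
Starting from Tier 1, the probability is 0.4925.

0.4925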